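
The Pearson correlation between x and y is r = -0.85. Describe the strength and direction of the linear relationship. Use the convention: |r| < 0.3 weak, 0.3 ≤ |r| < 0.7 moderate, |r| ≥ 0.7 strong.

strong negative

r = -0.85 < 0 so the relationship is negative.
|r| = 0.85, which falls in the strong range.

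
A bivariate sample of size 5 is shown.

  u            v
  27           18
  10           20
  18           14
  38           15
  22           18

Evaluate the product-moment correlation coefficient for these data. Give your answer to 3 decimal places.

n = 5, Σu = 115, Σv = 85, Σu² = 3081, Σv² = 1469, Σuv = 1904
nΣuv − ΣuΣv = 9520 − 9775 = -255
nΣu² − (Σu)² = 15405 − 13225 = 2180; nΣv² − (Σv)² = 7345 − 7225 = 120
r = -255 / √(2180 × 120) = -255 / 511.4685 ≈ -0.499

-0.499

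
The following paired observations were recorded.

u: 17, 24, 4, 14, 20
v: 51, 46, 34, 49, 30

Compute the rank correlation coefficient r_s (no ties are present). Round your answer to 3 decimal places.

Rank u: 3, 5, 1, 2, 4
Rank v: 5, 3, 2, 4, 1
d = rank(u) − rank(v): -2, 2, -1, -2, 3; Σd² = 22
ρ = 1 − 6Σd² / [n(n²−1)] = 1 − 6×22 / (5×24) = 1 − 132/120 ≈ -0.100

-0.100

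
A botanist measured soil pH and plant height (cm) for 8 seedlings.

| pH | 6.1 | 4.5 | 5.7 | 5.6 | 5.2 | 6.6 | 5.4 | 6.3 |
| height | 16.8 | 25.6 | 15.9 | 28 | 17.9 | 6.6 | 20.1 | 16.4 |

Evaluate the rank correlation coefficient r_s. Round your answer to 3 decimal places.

Rank pH: 6, 1, 5, 4, 2, 8, 3, 7
Rank height: 4, 7, 2, 8, 5, 1, 6, 3
d = rank(pH) − rank(height): 2, -6, 3, -4, -3, 7, -3, 4; Σd² = 148
ρ = 1 − 6Σd² / [n(n²−1)] = 1 − 6×148 / (8×63) = 1 − 888/504 ≈ -0.762

-0.762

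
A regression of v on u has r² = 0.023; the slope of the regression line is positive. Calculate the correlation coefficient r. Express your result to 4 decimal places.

0.1517

|r| = √0.023 = 0.1517
The association is positive, so r = 0.1517.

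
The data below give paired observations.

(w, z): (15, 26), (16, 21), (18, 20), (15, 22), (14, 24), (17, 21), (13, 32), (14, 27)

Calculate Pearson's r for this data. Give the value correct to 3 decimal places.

n = 8, Σw = 122, Σz = 193, Σw² = 1880, Σz² = 4771, Σwz = 2903
nΣwz − ΣwΣz = 23224 − 23546 = -322
nΣw² − (Σw)² = 15040 − 14884 = 156; nΣz² − (Σz)² = 38168 − 37249 = 919
r = -322 / √(156 × 919) = -322 / 378.6344 ≈ -0.850

-0.850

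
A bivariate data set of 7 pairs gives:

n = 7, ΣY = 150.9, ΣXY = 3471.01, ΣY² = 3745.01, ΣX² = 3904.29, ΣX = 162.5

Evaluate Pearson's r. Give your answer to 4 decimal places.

-0.1257

r = (nΣXY − ΣXΣY) / √[(nΣX² − (ΣX)²)(nΣY² − (ΣY)²)]
Numerator: 7×3471.01 − 162.5×150.9 = -224.18
Denominator: √[(27330.03 − 26406.25)(26215.07 − 22770.81)] = √[923.78 × 3444.26] = 1783.7428
r = -224.18 / 1783.7428 ≈ -0.1257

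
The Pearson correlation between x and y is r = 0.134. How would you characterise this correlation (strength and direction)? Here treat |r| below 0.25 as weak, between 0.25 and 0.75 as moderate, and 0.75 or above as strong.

r = 0.134 > 0 so the relationship is positive.
|r| = 0.134, which falls in the weak range.

weak positive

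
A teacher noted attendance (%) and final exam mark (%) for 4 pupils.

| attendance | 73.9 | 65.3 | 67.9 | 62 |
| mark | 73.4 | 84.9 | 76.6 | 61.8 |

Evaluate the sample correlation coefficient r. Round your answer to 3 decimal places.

0.280

n = 4, Σx = 269.1, Σy = 296.7, Σx² = 18179.71, Σy² = 22282.37, Σxy = 20000.97
nΣxy − ΣxΣy = 80003.88 − 79841.97 = 161.91
nΣx² − (Σx)² = 72718.84 − 72414.81 = 304.03; nΣy² − (Σy)² = 89129.48 − 88030.89 = 1098.59
r = 161.91 / √(304.03 × 1098.59) = 161.91 / 577.9311 ≈ 0.280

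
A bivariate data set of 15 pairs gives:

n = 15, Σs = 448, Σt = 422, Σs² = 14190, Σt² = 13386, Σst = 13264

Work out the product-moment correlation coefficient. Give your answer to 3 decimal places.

0.596

r = (nΣst − ΣsΣt) / √[(nΣs² − (Σs)²)(nΣt² − (Σt)²)]
Numerator: 15×13264 − 448×422 = 9904
Denominator: √[(212850 − 200704)(200790 − 178084)] = √[12146 × 22706] = 16606.8382
r = 9904 / 16606.8382 ≈ 0.596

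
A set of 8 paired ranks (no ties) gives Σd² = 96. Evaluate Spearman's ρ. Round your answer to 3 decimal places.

ρ = 1 − 6Σd² / [n(n²−1)] = 1 − 6×96 / (8×63)
  = 1 − 576/504 = 1 − 1.1429 ≈ -0.143

-0.143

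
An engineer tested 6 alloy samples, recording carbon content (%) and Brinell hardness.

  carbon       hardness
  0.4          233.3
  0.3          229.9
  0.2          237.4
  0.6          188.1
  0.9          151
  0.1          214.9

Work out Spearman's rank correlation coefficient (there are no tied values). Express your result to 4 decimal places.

-0.6000

Rank carbon: 4, 3, 2, 5, 6, 1
Rank hardness: 5, 4, 6, 2, 1, 3
d = rank(carbon) − rank(hardness): -1, -1, -4, 3, 5, -2; Σd² = 56
ρ = 1 − 6Σd² / [n(n²−1)] = 1 − 6×56 / (6×35) = 1 − 336/210 ≈ -0.6000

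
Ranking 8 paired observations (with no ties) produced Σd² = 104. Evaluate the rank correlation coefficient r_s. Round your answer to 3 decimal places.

ρ = 1 − 6Σd² / [n(n²−1)] = 1 − 6×104 / (8×63)
  = 1 − 624/504 = 1 − 1.2381 ≈ -0.238

-0.238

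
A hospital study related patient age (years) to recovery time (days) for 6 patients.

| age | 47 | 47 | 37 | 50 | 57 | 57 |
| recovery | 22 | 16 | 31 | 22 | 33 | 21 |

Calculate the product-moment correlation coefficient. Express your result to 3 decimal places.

n = 6, Σx = 295, Σy = 145, Σx² = 14785, Σy² = 3715, Σxy = 7111
nΣxy − ΣxΣy = 42666 − 42775 = -109
nΣx² − (Σx)² = 88710 − 87025 = 1685; nΣy² − (Σy)² = 22290 − 21025 = 1265
r = -109 / √(1685 × 1265) = -109 / 1459.9743 ≈ -0.075

-0.075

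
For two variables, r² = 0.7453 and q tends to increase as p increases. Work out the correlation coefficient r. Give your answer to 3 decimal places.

0.863

|r| = √0.7453 = 0.863
The association is positive, so r = 0.863.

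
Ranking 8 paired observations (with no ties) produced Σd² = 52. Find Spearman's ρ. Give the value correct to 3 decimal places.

ρ = 1 − 6Σd² / [n(n²−1)] = 1 − 6×52 / (8×63)
  = 1 − 312/504 = 1 − 0.6190 ≈ 0.381

0.381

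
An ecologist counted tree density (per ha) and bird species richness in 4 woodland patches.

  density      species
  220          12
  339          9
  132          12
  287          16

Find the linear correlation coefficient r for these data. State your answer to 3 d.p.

-0.147

n = 4, Σx = 978, Σy = 49, Σx² = 263114, Σy² = 625, Σxy = 11867
nΣxy − ΣxΣy = 47468 − 47922 = -454
nΣx² − (Σx)² = 1052456 − 956484 = 95972; nΣy² − (Σy)² = 2500 − 2401 = 99
r = -454 / √(95972 × 99) = -454 / 3082.4062 ≈ -0.147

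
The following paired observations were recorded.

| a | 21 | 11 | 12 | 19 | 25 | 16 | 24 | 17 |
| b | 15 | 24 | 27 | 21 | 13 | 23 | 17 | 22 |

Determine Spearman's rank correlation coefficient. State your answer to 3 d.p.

-0.952

Rank a: 6, 1, 2, 5, 8, 3, 7, 4
Rank b: 2, 7, 8, 4, 1, 6, 3, 5
d = rank(a) − rank(b): 4, -6, -6, 1, 7, -3, 4, -1; Σd² = 164
ρ = 1 − 6Σd² / [n(n²−1)] = 1 − 6×164 / (8×63) = 1 − 984/504 ≈ -0.952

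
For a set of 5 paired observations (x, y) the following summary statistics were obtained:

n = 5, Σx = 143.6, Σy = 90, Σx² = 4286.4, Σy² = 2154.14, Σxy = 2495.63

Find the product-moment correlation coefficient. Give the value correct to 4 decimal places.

r = (nΣxy − ΣxΣy) / √[(nΣx² − (Σx)²)(nΣy² − (Σy)²)]
Numerator: 5×2495.63 − 143.6×90 = -445.85
Denominator: √[(21432 − 20620.96)(10770.7 − 8100)] = √[811.04 × 2670.7] = 1471.7488
r = -445.85 / 1471.7488 ≈ -0.3029

-0.3029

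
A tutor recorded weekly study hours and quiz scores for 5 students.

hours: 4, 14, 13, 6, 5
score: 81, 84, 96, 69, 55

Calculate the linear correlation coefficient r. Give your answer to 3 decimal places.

n = 5, Σx = 42, Σy = 385, Σx² = 442, Σy² = 30619, Σxy = 3437
nΣxy − ΣxΣy = 17185 − 16170 = 1015
nΣx² − (Σx)² = 2210 − 1764 = 446; nΣy² − (Σy)² = 153095 − 148225 = 4870
r = 1015 / √(446 × 4870) = 1015 / 1473.7775 ≈ 0.689

0.689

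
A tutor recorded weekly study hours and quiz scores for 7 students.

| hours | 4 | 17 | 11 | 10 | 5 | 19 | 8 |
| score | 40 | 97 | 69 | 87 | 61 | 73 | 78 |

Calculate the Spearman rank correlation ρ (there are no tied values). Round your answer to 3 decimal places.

Rank hours: 1, 6, 5, 4, 2, 7, 3
Rank score: 1, 7, 3, 6, 2, 4, 5
d = rank(hours) − rank(score): 0, -1, 2, -2, 0, 3, -2; Σd² = 22
ρ = 1 − 6Σd² / [n(n²−1)] = 1 − 6×22 / (7×48) = 1 − 132/336 ≈ 0.607

0.607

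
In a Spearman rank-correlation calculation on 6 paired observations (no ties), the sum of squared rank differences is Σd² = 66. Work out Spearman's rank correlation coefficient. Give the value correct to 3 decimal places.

-0.886

ρ = 1 − 6Σd² / [n(n²−1)] = 1 − 6×66 / (6×35)
  = 1 − 396/210 = 1 − 1.8857 ≈ -0.886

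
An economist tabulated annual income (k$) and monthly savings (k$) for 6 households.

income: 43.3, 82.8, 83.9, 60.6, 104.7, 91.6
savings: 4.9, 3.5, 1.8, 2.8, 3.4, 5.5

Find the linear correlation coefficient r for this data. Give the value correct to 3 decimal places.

n = 6, Σx = 466.9, Σy = 21.9, Σx² = 38794.95, Σy² = 89.15, Σxy = 1682.45
nΣxy − ΣxΣy = 10094.7 − 10225.11 = -130.41
nΣx² − (Σx)² = 232769.7 − 217995.61 = 14774.09; nΣy² − (Σy)² = 534.9 − 479.61 = 55.29
r = -130.41 / √(14774.09 × 55.29) = -130.41 / 903.8028 ≈ -0.144

-0.144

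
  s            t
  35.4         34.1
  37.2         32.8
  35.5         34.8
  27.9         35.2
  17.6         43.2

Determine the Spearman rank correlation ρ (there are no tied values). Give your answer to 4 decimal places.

Rank s: 3, 5, 4, 2, 1
Rank t: 2, 1, 3, 4, 5
d = rank(s) − rank(t): 1, 4, 1, -2, -4; Σd² = 38
ρ = 1 − 6Σd² / [n(n²−1)] = 1 − 6×38 / (5×24) = 1 − 228/120 ≈ -0.9000

-0.9000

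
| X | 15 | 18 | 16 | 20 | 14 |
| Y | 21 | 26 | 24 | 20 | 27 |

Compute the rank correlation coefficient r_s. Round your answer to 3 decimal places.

-0.600

Rank X: 2, 4, 3, 5, 1
Rank Y: 2, 4, 3, 1, 5
d = rank(X) − rank(Y): 0, 0, 0, 4, -4; Σd² = 32
ρ = 1 − 6Σd² / [n(n²−1)] = 1 − 6×32 / (5×24) = 1 − 192/120 ≈ -0.600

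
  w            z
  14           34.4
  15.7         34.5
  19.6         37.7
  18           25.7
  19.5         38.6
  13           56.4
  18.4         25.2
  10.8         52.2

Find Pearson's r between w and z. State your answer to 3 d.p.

-0.682

n = 8, Σw = 129, Σz = 304.7, Σw² = 2155.1, Σz² = 12486.19, Σwz = 4738.11
nΣwz − ΣwΣz = 37904.88 − 39306.3 = -1401.42
nΣw² − (Σw)² = 17240.8 − 16641 = 599.8; nΣz² − (Σz)² = 99889.52 − 92842.09 = 7047.43
r = -1401.42 / √(599.8 × 7047.43) = -1401.42 / 2055.9787 ≈ -0.682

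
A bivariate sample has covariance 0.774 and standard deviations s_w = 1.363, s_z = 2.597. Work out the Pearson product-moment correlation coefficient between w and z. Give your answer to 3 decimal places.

0.219

r = Cov(w,z) / (s_w · s_z) = 0.774 / (1.363 × 2.597)
  = 0.774 / 3.5397 ≈ 0.219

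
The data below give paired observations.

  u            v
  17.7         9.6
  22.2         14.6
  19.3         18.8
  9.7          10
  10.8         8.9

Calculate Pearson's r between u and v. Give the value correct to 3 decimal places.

0.686

n = 5, Σu = 79.7, Σv = 61.9, Σu² = 1389.35, Σv² = 837.97, Σuv = 1050
nΣuv − ΣuΣv = 5250 − 4933.43 = 316.57
nΣu² − (Σu)² = 6946.75 − 6352.09 = 594.66; nΣv² − (Σv)² = 4189.85 − 3831.61 = 358.24
r = 316.57 / √(594.66 × 358.24) = 316.57 / 461.5528 ≈ 0.686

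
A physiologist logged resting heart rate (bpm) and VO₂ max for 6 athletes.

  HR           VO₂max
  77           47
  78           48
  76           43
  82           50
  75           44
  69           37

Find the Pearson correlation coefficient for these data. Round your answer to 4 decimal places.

0.9661

n = 6, Σx = 457, Σy = 269, Σx² = 34899, Σy² = 12167, Σxy = 20584
nΣxy − ΣxΣy = 123504 − 122933 = 571
nΣx² − (Σx)² = 209394 − 208849 = 545; nΣy² − (Σy)² = 73002 − 72361 = 641
r = 571 / √(545 × 641) = 571 / 591.0541 ≈ 0.9661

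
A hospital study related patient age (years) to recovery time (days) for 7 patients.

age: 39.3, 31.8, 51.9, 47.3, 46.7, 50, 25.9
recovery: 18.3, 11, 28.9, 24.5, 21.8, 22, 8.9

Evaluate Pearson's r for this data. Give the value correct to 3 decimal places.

0.965

n = 7, Σx = 292.9, Σy = 135.4, Σx² = 12838.33, Σy² = 2929.8, Σxy = 6076.32
nΣxy − ΣxΣy = 42534.24 − 39658.66 = 2875.58
nΣx² − (Σx)² = 89868.31 − 85790.41 = 4077.9; nΣy² − (Σy)² = 20508.6 − 18333.16 = 2175.44
r = 2875.58 / √(4077.9 × 2175.44) = 2875.58 / 2978.4605 ≈ 0.965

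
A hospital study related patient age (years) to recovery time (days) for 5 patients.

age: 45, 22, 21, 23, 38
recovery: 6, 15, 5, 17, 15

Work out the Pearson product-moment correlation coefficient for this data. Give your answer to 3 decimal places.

-0.252

n = 5, Σx = 149, Σy = 58, Σx² = 4923, Σy² = 800, Σxy = 1666
nΣxy − ΣxΣy = 8330 − 8642 = -312
nΣx² − (Σx)² = 24615 − 22201 = 2414; nΣy² − (Σy)² = 4000 − 3364 = 636
r = -312 / √(2414 × 636) = -312 / 1239.0738 ≈ -0.252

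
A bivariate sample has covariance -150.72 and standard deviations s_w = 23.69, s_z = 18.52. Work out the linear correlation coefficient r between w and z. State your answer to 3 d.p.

r = Cov(w,z) / (s_w · s_z) = -150.72 / (23.69 × 18.52)
  = -150.72 / 438.7388 ≈ -0.344

-0.344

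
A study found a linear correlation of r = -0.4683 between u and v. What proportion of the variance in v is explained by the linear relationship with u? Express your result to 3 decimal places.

0.219

r² = (-0.4683)² = 0.219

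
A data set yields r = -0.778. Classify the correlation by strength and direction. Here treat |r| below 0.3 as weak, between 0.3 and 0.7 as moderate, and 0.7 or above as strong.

strong negative

r = -0.778 < 0 so the relationship is negative.
|r| = 0.778, which falls in the strong range.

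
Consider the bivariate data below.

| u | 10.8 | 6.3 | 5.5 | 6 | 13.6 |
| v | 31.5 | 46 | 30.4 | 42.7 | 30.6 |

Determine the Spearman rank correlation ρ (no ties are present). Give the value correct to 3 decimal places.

Rank u: 4, 3, 1, 2, 5
Rank v: 3, 5, 1, 4, 2
d = rank(u) − rank(v): 1, -2, 0, -2, 3; Σd² = 18
ρ = 1 − 6Σd² / [n(n²−1)] = 1 − 6×18 / (5×24) = 1 − 108/120 ≈ 0.100

0.100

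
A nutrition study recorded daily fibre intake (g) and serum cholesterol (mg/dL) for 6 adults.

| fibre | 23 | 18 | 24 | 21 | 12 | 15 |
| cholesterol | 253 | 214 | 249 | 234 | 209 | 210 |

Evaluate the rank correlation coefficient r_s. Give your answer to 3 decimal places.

0.943

Rank fibre: 5, 3, 6, 4, 1, 2
Rank cholesterol: 6, 3, 5, 4, 1, 2
d = rank(fibre) − rank(cholesterol): -1, 0, 1, 0, 0, 0; Σd² = 2
ρ = 1 − 6Σd² / [n(n²−1)] = 1 − 6×2 / (6×35) = 1 − 12/210 ≈ 0.943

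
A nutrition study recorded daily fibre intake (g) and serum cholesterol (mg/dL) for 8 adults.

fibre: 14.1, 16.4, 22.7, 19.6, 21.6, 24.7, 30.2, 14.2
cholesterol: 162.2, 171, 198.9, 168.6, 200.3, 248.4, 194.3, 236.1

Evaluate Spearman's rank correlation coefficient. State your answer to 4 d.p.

Rank fibre: 1, 3, 6, 4, 5, 7, 8, 2
Rank cholesterol: 1, 3, 5, 2, 6, 8, 4, 7
d = rank(fibre) − rank(cholesterol): 0, 0, 1, 2, -1, -1, 4, -5; Σd² = 48
ρ = 1 − 6Σd² / [n(n²−1)] = 1 − 6×48 / (8×63) = 1 − 288/504 ≈ 0.4286

0.4286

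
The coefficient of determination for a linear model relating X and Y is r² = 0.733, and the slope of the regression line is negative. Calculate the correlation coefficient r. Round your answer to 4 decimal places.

|r| = √0.733 = 0.8562
The association is negative, so r = −0.8562.

-0.8562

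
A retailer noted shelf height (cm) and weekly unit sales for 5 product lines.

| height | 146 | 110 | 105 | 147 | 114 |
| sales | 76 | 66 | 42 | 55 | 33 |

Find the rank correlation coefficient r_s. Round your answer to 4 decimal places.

Rank height: 4, 2, 1, 5, 3
Rank sales: 5, 4, 2, 3, 1
d = rank(height) − rank(sales): -1, -2, -1, 2, 2; Σd² = 14
ρ = 1 − 6Σd² / [n(n²−1)] = 1 − 6×14 / (5×24) = 1 − 84/120 ≈ 0.3000

0.3000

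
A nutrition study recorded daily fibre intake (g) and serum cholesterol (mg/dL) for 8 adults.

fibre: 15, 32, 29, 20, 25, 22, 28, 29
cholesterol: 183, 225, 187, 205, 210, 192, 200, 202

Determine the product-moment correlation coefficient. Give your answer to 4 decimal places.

0.5616

n = 8, Σx = 200, Σy = 1604, Σx² = 5224, Σy² = 322876, Σxy = 40400
nΣxy − ΣxΣy = 323200 − 320800 = 2400
nΣx² − (Σx)² = 41792 − 40000 = 1792; nΣy² − (Σy)² = 2583008 − 2572816 = 10192
r = 2400 / √(1792 × 10192) = 2400 / 4273.6476 ≈ 0.5616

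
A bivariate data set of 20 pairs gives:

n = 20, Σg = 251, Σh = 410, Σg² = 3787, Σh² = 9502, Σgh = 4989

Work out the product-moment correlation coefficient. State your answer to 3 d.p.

r = (nΣgh − ΣgΣh) / √[(nΣg² − (Σg)²)(nΣh² − (Σh)²)]
Numerator: 20×4989 − 251×410 = -3130
Denominator: √[(75740 − 63001)(190040 − 168100)] = √[12739 × 21940] = 16718.0639
r = -3130 / 16718.0639 ≈ -0.187

-0.187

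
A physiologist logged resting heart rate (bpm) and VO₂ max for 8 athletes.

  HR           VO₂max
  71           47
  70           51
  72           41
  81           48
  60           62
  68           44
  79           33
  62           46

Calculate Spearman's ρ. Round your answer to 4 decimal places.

-0.4048

Rank HR: 5, 4, 6, 8, 1, 3, 7, 2
Rank VO₂max: 5, 7, 2, 6, 8, 3, 1, 4
d = rank(HR) − rank(VO₂max): 0, -3, 4, 2, -7, 0, 6, -2; Σd² = 118
ρ = 1 − 6Σd² / [n(n²−1)] = 1 − 6×118 / (8×63) = 1 − 708/504 ≈ -0.4048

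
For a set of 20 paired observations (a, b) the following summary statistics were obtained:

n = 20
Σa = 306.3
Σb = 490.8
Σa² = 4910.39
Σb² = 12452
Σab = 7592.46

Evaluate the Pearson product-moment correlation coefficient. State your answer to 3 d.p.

r = (nΣab − ΣaΣb) / √[(nΣa² − (Σa)²)(nΣb² − (Σb)²)]
Numerator: 20×7592.46 − 306.3×490.8 = 1517.16
Denominator: √[(98207.8 − 93819.69)(249040 − 240884.64)] = √[4388.11 × 8155.36] = 5982.1916
r = 1517.16 / 5982.1916 ≈ 0.254

0.254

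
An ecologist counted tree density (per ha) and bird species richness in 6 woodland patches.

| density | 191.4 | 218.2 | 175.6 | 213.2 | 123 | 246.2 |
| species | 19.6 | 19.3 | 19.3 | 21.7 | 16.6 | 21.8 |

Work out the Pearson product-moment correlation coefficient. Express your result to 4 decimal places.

0.8975

n = 6, Σx = 1167.6, Σy = 118.3, Σx² = 236278.24, Σy² = 2350.83, Σxy = 23387.18
nΣxy − ΣxΣy = 140323.08 − 138127.08 = 2196
nΣx² − (Σx)² = 1417669.44 − 1363289.76 = 54379.68; nΣy² − (Σy)² = 14104.98 − 13994.89 = 110.09
r = 2196 / √(54379.68 × 110.09) = 2196 / 2446.7650 ≈ 0.8975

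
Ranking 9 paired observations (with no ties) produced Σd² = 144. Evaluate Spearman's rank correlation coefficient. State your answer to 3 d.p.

-0.200

ρ = 1 − 6Σd² / [n(n²−1)] = 1 − 6×144 / (9×80)
  = 1 − 864/720 = 1 − 1.2000 ≈ -0.200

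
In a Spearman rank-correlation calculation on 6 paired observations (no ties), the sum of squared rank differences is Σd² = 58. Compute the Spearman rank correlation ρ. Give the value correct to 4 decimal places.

ρ = 1 − 6Σd² / [n(n²−1)] = 1 − 6×58 / (6×35)
  = 1 − 348/210 = 1 − 1.65714 ≈ -0.6571

-0.6571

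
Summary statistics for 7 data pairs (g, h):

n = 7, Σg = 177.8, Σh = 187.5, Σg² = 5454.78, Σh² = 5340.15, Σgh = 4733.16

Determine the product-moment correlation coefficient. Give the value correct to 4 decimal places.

-0.0537

r = (nΣgh − ΣgΣh) / √[(nΣg² − (Σg)²)(nΣh² − (Σh)²)]
Numerator: 7×4733.16 − 177.8×187.5 = -205.38
Denominator: √[(38183.46 − 31612.84)(37381.05 − 35156.25)] = √[6570.62 × 2224.8] = 3823.3906
r = -205.38 / 3823.3906 ≈ -0.0537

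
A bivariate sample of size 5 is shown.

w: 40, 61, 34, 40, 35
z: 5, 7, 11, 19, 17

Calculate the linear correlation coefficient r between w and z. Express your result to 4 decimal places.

-0.4555

n = 5, Σw = 210, Σz = 59, Σw² = 9302, Σz² = 845, Σwz = 2356
nΣwz − ΣwΣz = 11780 − 12390 = -610
nΣw² − (Σw)² = 46510 − 44100 = 2410; nΣz² − (Σz)² = 4225 − 3481 = 744
r = -610 / √(2410 × 744) = -610 / 1339.0444 ≈ -0.4555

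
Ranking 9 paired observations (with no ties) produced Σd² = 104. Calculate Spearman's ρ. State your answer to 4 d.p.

0.1333

ρ = 1 − 6Σd² / [n(n²−1)] = 1 − 6×104 / (9×80)
  = 1 − 624/720 = 1 − 0.86667 ≈ 0.1333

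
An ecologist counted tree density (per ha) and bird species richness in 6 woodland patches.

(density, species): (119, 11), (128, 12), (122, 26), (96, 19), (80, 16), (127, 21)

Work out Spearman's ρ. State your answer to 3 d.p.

Rank density: 3, 6, 4, 2, 1, 5
Rank species: 1, 2, 6, 4, 3, 5
d = rank(density) − rank(species): 2, 4, -2, -2, -2, 0; Σd² = 32
ρ = 1 − 6Σd² / [n(n²−1)] = 1 − 6×32 / (6×35) = 1 − 192/210 ≈ 0.086

0.086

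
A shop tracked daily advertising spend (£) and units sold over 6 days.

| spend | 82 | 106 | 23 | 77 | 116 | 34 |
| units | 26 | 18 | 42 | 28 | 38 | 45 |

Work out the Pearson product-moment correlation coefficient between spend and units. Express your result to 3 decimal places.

-0.651

n = 6, Σx = 438, Σy = 197, Σx² = 39030, Σy² = 7017, Σxy = 13100
nΣxy − ΣxΣy = 78600 − 86286 = -7686
nΣx² − (Σx)² = 234180 − 191844 = 42336; nΣy² − (Σy)² = 42102 − 38809 = 3293
r = -7686 / √(42336 × 3293) = -7686 / 11807.3049 ≈ -0.651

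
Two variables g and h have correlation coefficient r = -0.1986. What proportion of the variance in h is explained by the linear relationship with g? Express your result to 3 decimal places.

0.039

r² = (-0.1986)² = 0.039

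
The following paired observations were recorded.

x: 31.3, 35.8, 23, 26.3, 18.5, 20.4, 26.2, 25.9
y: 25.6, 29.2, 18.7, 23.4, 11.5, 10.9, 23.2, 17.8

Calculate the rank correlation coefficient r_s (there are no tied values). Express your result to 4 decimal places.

0.9524

Rank x: 7, 8, 3, 6, 1, 2, 5, 4
Rank y: 7, 8, 4, 6, 2, 1, 5, 3
d = rank(x) − rank(y): 0, 0, -1, 0, -1, 1, 0, 1; Σd² = 4
ρ = 1 − 6Σd² / [n(n²−1)] = 1 − 6×4 / (8×63) = 1 − 24/504 ≈ 0.9524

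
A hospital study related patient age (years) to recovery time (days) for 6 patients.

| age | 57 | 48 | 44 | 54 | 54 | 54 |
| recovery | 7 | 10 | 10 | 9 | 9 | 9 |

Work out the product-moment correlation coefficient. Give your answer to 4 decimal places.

n = 6, Σx = 311, Σy = 54, Σx² = 16237, Σy² = 492, Σxy = 2777
nΣxy − ΣxΣy = 16662 − 16794 = -132
nΣx² − (Σx)² = 97422 − 96721 = 701; nΣy² − (Σy)² = 2952 − 2916 = 36
r = -132 / √(701 × 36) = -132 / 158.8584 ≈ -0.8309

-0.8309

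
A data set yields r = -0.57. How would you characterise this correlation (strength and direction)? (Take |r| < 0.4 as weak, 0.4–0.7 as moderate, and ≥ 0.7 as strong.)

moderate negative

r = -0.57 < 0 so the relationship is negative.
|r| = 0.57, which falls in the moderate range.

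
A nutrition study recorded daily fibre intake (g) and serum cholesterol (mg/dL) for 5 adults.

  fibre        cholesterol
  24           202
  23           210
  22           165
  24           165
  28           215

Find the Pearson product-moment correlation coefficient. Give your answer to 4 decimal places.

0.5745

n = 5, Σx = 121, Σy = 957, Σx² = 2949, Σy² = 185579, Σxy = 23288
nΣxy − ΣxΣy = 116440 − 115797 = 643
nΣx² − (Σx)² = 14745 − 14641 = 104; nΣy² − (Σy)² = 927895 − 915849 = 12046
r = 643 / √(104 × 12046) = 643 / 1119.2783 ≈ 0.5745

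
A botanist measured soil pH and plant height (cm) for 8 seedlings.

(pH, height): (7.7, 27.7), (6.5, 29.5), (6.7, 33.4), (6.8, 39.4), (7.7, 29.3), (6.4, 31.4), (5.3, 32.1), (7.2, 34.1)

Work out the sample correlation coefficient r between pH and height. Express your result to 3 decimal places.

-0.237

n = 8, Σx = 54.3, Σy = 256.9, Σx² = 372.85, Σy² = 8343.13, Σxy = 1738.96
nΣxy − ΣxΣy = 13911.68 − 13949.67 = -37.99
nΣx² − (Σx)² = 2982.8 − 2948.49 = 34.31; nΣy² − (Σy)² = 66745.04 − 65997.61 = 747.43
r = -37.99 / √(34.31 × 747.43) = -37.99 / 160.1385 ≈ -0.237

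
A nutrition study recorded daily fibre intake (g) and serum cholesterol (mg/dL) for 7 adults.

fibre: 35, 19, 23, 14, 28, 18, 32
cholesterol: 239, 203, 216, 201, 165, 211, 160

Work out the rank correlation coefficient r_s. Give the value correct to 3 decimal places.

0.071

Rank fibre: 7, 3, 4, 1, 5, 2, 6
Rank cholesterol: 7, 4, 6, 3, 2, 5, 1
d = rank(fibre) − rank(cholesterol): 0, -1, -2, -2, 3, -3, 5; Σd² = 52
ρ = 1 − 6Σd² / [n(n²−1)] = 1 − 6×52 / (7×48) = 1 − 312/336 ≈ 0.071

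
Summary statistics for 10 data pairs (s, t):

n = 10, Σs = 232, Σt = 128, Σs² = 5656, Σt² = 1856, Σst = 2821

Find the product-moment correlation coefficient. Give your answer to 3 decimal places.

-0.609

r = (nΣst − ΣsΣt) / √[(nΣs² − (Σs)²)(nΣt² − (Σt)²)]
Numerator: 10×2821 − 232×128 = -1486
Denominator: √[(56560 − 53824)(18560 − 16384)] = √[2736 × 2176] = 2439.9869
r = -1486 / 2439.9869 ≈ -0.609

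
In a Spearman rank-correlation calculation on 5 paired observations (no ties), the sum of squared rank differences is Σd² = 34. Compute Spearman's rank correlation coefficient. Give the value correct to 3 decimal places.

-0.700

ρ = 1 − 6Σd² / [n(n²−1)] = 1 − 6×34 / (5×24)
  = 1 − 204/120 = 1 − 1.7000 ≈ -0.700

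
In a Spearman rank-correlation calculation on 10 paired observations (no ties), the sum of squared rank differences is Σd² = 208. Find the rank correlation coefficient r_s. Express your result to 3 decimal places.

ρ = 1 − 6Σd² / [n(n²−1)] = 1 − 6×208 / (10×99)
  = 1 − 1248/990 = 1 − 1.2606 ≈ -0.261

-0.261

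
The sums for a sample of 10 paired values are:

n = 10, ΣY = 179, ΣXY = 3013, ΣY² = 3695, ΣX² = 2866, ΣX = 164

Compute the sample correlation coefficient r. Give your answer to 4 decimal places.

0.2630

r = (nΣXY − ΣXΣY) / √[(nΣX² − (ΣX)²)(nΣY² − (ΣY)²)]
Numerator: 10×3013 − 164×179 = 774
Denominator: √[(28660 − 26896)(36950 − 32041)] = √[1764 × 4909] = 2942.6988
r = 774 / 2942.6988 ≈ 0.2630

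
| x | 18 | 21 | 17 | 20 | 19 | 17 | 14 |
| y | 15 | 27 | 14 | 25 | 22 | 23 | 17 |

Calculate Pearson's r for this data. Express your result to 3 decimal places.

0.680

n = 7, Σx = 126, Σy = 143, Σx² = 2300, Σy² = 3077, Σxy = 2622
nΣxy − ΣxΣy = 18354 − 18018 = 336
nΣx² − (Σx)² = 16100 − 15876 = 224; nΣy² − (Σy)² = 21539 − 20449 = 1090
r = 336 / √(224 × 1090) = 336 / 494.1255 ≈ 0.680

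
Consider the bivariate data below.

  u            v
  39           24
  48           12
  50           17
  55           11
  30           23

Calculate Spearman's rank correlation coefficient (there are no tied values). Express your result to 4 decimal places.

-0.8000

Rank u: 2, 3, 4, 5, 1
Rank v: 5, 2, 3, 1, 4
d = rank(u) − rank(v): -3, 1, 1, 4, -3; Σd² = 36
ρ = 1 − 6Σd² / [n(n²−1)] = 1 − 6×36 / (5×24) = 1 − 216/120 ≈ -0.8000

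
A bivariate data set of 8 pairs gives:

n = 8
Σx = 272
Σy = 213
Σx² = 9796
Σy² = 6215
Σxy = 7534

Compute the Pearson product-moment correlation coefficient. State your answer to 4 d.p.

r = (nΣxy − ΣxΣy) / √[(nΣx² − (Σx)²)(nΣy² − (Σy)²)]
Numerator: 8×7534 − 272×213 = 2336
Denominator: √[(78368 − 73984)(49720 − 45369)] = √[4384 × 4351] = 4367.4688
r = 2336 / 4367.4688 ≈ 0.5349

0.5349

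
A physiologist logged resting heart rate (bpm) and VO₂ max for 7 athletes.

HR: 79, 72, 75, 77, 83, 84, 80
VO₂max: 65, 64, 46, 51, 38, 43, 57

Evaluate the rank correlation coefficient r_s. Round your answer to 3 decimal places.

-0.536

Rank HR: 4, 1, 2, 3, 6, 7, 5
Rank VO₂max: 7, 6, 3, 4, 1, 2, 5
d = rank(HR) − rank(VO₂max): -3, -5, -1, -1, 5, 5, 0; Σd² = 86
ρ = 1 − 6Σd² / [n(n²−1)] = 1 − 6×86 / (7×48) = 1 − 516/336 ≈ -0.536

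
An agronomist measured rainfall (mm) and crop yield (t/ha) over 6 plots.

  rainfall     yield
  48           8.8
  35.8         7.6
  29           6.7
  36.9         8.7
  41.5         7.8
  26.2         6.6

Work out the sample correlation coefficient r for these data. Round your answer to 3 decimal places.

0.861

n = 6, Σx = 217.4, Σy = 46.2, Σx² = 8196.94, Σy² = 360.18, Σxy = 1706.43
nΣxy − ΣxΣy = 10238.58 − 10043.88 = 194.7
nΣx² − (Σx)² = 49181.64 − 47262.76 = 1918.88; nΣy² − (Σy)² = 2161.08 − 2134.44 = 26.64
r = 194.7 / √(1918.88 × 26.64) = 194.7 / 226.0950 ≈ 0.861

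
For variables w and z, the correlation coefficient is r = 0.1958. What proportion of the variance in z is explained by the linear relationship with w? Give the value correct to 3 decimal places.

0.038

r² = (0.1958)² = 0.038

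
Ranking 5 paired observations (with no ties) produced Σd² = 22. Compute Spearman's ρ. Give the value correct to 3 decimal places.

-0.100

ρ = 1 − 6Σd² / [n(n²−1)] = 1 − 6×22 / (5×24)
  = 1 − 132/120 = 1 − 1.1000 ≈ -0.100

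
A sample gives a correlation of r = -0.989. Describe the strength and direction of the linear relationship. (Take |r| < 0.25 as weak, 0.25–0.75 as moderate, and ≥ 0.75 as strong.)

strong negative

r = -0.989 < 0 so the relationship is negative.
|r| = 0.989, which falls in the strong range.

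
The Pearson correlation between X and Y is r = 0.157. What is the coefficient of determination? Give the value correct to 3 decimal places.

0.025

r² = (0.157)² = 0.025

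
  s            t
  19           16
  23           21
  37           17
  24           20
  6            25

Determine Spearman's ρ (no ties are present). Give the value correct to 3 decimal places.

Rank s: 2, 3, 5, 4, 1
Rank t: 1, 4, 2, 3, 5
d = rank(s) − rank(t): 1, -1, 3, 1, -4; Σd² = 28
ρ = 1 − 6Σd² / [n(n²−1)] = 1 − 6×28 / (5×24) = 1 − 168/120 ≈ -0.400

-0.400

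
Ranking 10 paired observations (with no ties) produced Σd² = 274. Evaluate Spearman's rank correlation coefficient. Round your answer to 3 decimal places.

ρ = 1 − 6Σd² / [n(n²−1)] = 1 − 6×274 / (10×99)
  = 1 − 1644/990 = 1 − 1.6606 ≈ -0.661

-0.661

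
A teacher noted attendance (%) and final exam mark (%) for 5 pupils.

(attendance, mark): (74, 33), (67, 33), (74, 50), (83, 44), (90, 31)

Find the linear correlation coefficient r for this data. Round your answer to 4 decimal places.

-0.0889

n = 5, Σx = 388, Σy = 191, Σx² = 30430, Σy² = 7575, Σxy = 14795
nΣxy − ΣxΣy = 73975 − 74108 = -133
nΣx² − (Σx)² = 152150 − 150544 = 1606; nΣy² − (Σy)² = 37875 − 36481 = 1394
r = -133 / √(1606 × 1394) = -133 / 1496.2500 ≈ -0.0889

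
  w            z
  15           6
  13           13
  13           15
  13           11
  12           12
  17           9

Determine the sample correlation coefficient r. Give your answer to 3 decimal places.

-0.655

n = 6, Σw = 83, Σz = 66, Σw² = 1165, Σz² = 776, Σwz = 894
nΣwz − ΣwΣz = 5364 − 5478 = -114
nΣw² − (Σw)² = 6990 − 6889 = 101; nΣz² − (Σz)² = 4656 − 4356 = 300
r = -114 / √(101 × 300) = -114 / 174.0690 ≈ -0.655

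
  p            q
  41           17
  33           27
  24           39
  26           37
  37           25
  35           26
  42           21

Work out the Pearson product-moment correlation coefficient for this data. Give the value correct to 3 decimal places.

-0.978

n = 7, Σp = 238, Σq = 192, Σp² = 8380, Σq² = 5650, Σpq = 6203
nΣpq − ΣpΣq = 43421 − 45696 = -2275
nΣp² − (Σp)² = 58660 − 56644 = 2016; nΣq² − (Σq)² = 39550 − 36864 = 2686
r = -2275 / √(2016 × 2686) = -2275 / 2327.0101 ≈ -0.978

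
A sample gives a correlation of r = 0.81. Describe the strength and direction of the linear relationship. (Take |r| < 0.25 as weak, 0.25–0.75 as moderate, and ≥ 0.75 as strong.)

strong positive

r = 0.81 > 0 so the relationship is positive.
|r| = 0.81, which falls in the strong range.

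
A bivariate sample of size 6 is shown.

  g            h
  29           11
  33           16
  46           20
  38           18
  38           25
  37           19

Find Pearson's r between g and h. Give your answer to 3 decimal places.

0.676

n = 6, Σg = 221, Σh = 109, Σg² = 8303, Σh² = 2087, Σgh = 4104
nΣgh − ΣgΣh = 24624 − 24089 = 535
nΣg² − (Σg)² = 49818 − 48841 = 977; nΣh² − (Σh)² = 12522 − 11881 = 641
r = 535 / √(977 × 641) = 535 / 791.3640 ≈ 0.676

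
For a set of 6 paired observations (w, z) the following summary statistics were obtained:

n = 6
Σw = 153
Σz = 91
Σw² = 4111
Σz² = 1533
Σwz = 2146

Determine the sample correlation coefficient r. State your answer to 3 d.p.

-0.975

r = (nΣwz − ΣwΣz) / √[(nΣw² − (Σw)²)(nΣz² − (Σz)²)]
Numerator: 6×2146 − 153×91 = -1047
Denominator: √[(24666 − 23409)(9198 − 8281)] = √[1257 × 917] = 1073.6242
r = -1047 / 1073.6242 ≈ -0.975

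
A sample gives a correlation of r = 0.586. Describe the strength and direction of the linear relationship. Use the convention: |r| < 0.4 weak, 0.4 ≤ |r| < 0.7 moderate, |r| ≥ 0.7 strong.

moderate positive

r = 0.586 > 0 so the relationship is positive.
|r| = 0.586, which falls in the moderate range.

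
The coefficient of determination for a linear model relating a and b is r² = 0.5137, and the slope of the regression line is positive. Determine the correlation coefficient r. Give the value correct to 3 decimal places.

|r| = √0.5137 = 0.717
The association is positive, so r = 0.717.

0.717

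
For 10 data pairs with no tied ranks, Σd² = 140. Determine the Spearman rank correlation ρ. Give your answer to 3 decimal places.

ρ = 1 − 6Σd² / [n(n²−1)] = 1 − 6×140 / (10×99)
  = 1 − 840/990 = 1 − 0.8485 ≈ 0.152

0.152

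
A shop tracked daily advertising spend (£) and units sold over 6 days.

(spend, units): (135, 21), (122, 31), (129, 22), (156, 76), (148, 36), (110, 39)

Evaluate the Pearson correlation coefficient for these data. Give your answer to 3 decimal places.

n = 6, Σx = 800, Σy = 225, Σx² = 108090, Σy² = 10479, Σxy = 30929
nΣxy − ΣxΣy = 185574 − 180000 = 5574
nΣx² − (Σx)² = 648540 − 640000 = 8540; nΣy² − (Σy)² = 62874 − 50625 = 12249
r = 5574 / √(8540 × 12249) = 5574 / 10227.7300 ≈ 0.545

0.545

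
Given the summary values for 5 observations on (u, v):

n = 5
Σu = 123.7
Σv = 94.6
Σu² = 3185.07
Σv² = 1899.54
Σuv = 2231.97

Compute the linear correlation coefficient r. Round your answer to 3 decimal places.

-0.927

r = (nΣuv − ΣuΣv) / √[(nΣu² − (Σu)²)(nΣv² − (Σv)²)]
Numerator: 5×2231.97 − 123.7×94.6 = -542.17
Denominator: √[(15925.35 − 15301.69)(9497.7 − 8949.16)] = √[623.66 × 548.54] = 584.8953
r = -542.17 / 584.8953 ≈ -0.927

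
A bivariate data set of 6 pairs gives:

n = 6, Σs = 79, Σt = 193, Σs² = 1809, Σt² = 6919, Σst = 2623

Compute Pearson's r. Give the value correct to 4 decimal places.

r = (nΣst − ΣsΣt) / √[(nΣs² − (Σs)²)(nΣt² − (Σt)²)]
Numerator: 6×2623 − 79×193 = 491
Denominator: √[(10854 − 6241)(41514 − 37249)] = √[4613 × 4265] = 4435.5885
r = 491 / 4435.5885 ≈ 0.1107

0.1107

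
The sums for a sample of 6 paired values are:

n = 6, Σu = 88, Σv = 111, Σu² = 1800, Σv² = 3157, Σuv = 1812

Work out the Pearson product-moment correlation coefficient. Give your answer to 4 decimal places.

0.2454

r = (nΣuv − ΣuΣv) / √[(nΣu² − (Σu)²)(nΣv² − (Σv)²)]
Numerator: 6×1812 − 88×111 = 1104
Denominator: √[(10800 − 7744)(18942 − 12321)] = √[3056 × 6621] = 4498.1970
r = 1104 / 4498.1970 ≈ 0.2454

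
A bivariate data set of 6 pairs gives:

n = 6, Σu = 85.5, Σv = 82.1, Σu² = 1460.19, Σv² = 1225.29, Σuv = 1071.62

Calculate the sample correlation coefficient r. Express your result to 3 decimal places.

-0.626

r = (nΣuv − ΣuΣv) / √[(nΣu² − (Σu)²)(nΣv² − (Σv)²)]
Numerator: 6×1071.62 − 85.5×82.1 = -589.83
Denominator: √[(8761.14 − 7310.25)(7351.74 − 6740.41)] = √[1450.89 × 611.33] = 941.7922
r = -589.83 / 941.7922 ≈ -0.626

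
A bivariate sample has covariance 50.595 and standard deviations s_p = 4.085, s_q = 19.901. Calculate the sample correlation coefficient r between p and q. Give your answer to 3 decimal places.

0.622

r = Cov(p,q) / (s_p · s_q) = 50.595 / (4.085 × 19.901)
  = 50.595 / 81.2956 ≈ 0.622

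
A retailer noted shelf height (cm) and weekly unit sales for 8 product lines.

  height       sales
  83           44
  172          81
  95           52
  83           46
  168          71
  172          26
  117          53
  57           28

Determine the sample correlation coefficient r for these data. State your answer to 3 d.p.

n = 8, Σx = 947, Σy = 401, Σx² = 127133, Σy² = 22627, Σxy = 50539
nΣxy − ΣxΣy = 404312 − 379747 = 24565
nΣx² − (Σx)² = 1017064 − 896809 = 120255; nΣy² − (Σy)² = 181016 − 160801 = 20215
r = 24565 / √(120255 × 20215) = 24565 / 49304.7140 ≈ 0.498

0.498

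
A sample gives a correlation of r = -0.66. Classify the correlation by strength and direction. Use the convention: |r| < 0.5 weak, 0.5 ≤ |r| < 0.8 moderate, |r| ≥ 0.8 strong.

r = -0.66 < 0 so the relationship is negative.
|r| = 0.66, which falls in the moderate range.

moderate negative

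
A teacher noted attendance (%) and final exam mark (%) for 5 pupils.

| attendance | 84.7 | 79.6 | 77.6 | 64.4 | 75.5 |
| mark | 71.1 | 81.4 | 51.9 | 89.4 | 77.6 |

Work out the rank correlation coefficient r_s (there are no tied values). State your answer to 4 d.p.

-0.5000

Rank attendance: 5, 4, 3, 1, 2
Rank mark: 2, 4, 1, 5, 3
d = rank(attendance) − rank(mark): 3, 0, 2, -4, -1; Σd² = 30
ρ = 1 − 6Σd² / [n(n²−1)] = 1 − 6×30 / (5×24) = 1 − 180/120 ≈ -0.5000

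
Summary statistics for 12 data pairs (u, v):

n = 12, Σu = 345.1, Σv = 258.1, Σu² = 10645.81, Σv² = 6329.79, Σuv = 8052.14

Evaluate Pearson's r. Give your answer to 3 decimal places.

0.840

r = (nΣuv − ΣuΣv) / √[(nΣu² − (Σu)²)(nΣv² − (Σv)²)]
Numerator: 12×8052.14 − 345.1×258.1 = 7555.37
Denominator: √[(127749.72 − 119094.01)(75957.48 − 66615.61)] = √[8655.71 × 9341.87] = 8992.2476
r = 7555.37 / 8992.2476 ≈ 0.840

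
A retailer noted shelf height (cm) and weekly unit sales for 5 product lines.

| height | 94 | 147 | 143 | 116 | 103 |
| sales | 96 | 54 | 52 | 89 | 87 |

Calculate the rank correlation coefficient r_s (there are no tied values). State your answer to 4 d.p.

Rank height: 1, 5, 4, 3, 2
Rank sales: 5, 2, 1, 4, 3
d = rank(height) − rank(sales): -4, 3, 3, -1, -1; Σd² = 36
ρ = 1 − 6Σd² / [n(n²−1)] = 1 − 6×36 / (5×24) = 1 − 216/120 ≈ -0.8000

-0.8000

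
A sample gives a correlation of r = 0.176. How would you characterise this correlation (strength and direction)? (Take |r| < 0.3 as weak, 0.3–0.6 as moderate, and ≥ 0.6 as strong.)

weak positive

r = 0.176 > 0 so the relationship is positive.
|r| = 0.176, which falls in the weak range.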